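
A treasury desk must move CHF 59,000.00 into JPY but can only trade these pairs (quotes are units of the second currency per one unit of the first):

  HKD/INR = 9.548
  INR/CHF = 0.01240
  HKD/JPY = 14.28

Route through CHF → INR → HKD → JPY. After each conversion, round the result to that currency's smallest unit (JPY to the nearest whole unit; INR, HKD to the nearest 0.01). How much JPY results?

CHF 59,000.00 ÷ 0.01240 = INR 4,758,064.52
INR 4,758,064.52 ÷ 9.548 = HKD 498,331.01
HKD 498,331.01 × 14.28 = JPY 7,116,167

JPY 7,116,167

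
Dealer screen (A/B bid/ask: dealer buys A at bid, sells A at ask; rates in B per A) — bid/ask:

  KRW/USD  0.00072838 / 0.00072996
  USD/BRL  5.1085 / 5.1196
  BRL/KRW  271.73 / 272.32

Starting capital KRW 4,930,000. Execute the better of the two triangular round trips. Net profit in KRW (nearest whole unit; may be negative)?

Net profit: KRW 54,664

Best loop KRW → USD → BRL → KRW:
KRW 4,930,000 × 0.00072838 (sell KRW at bid) = USD 3,590.91
USD 3,590.91 × 5.1085 (sell USD at bid) = BRL 18,344.18
BRL 18,344.18 × 271.73 (sell BRL at bid) = KRW 4,984,664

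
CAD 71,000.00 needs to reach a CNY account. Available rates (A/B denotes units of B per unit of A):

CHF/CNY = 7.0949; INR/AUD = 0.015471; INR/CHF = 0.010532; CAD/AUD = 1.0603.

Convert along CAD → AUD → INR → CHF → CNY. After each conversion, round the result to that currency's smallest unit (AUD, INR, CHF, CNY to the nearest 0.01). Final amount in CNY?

CNY 363,601.63

CAD 71,000.00 × 1.0603 = AUD 75,281.30
AUD 75,281.30 ÷ 0.015471 = INR 4,865,962.12
INR 4,865,962.12 × 0.010532 = CHF 51,248.31
CHF 51,248.31 × 7.0949 = CNY 363,601.63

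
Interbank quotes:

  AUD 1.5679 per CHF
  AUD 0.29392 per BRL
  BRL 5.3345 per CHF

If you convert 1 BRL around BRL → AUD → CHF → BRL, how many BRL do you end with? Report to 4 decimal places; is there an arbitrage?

Around BRL → AUD → CHF → BRL: 1 × 0.29392 ÷ 1.5679 × 5.3345 = 1.000010
Product ≈ 1 (deviation 0.001%, within rounding noise).

1.0000 (no arbitrage)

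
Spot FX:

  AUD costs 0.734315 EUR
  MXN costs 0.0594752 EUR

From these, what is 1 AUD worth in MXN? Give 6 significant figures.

AUD/MXN = 12.3466

1 AUD × 0.734315 = 0.734315 EUR
0.734315 EUR ÷ 0.0594752 = 12.3466 MXN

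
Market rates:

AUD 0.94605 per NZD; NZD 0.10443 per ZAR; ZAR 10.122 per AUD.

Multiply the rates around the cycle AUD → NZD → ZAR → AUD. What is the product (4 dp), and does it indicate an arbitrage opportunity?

1.0000 (no arbitrage)

Around AUD → NZD → ZAR → AUD: 1 ÷ 0.94605 ÷ 0.10443 ÷ 10.122 = 0.999987
Product ≈ 1 (deviation 0.001%, within rounding noise).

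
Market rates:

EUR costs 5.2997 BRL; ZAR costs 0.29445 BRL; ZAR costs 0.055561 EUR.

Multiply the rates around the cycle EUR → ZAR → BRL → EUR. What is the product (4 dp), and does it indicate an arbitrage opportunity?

Around EUR → ZAR → BRL → EUR: 1 ÷ 0.055561 × 0.29445 ÷ 5.2997 = 0.999977
Product ≈ 1 (deviation 0.002%, within rounding noise).

1.0000 (no arbitrage)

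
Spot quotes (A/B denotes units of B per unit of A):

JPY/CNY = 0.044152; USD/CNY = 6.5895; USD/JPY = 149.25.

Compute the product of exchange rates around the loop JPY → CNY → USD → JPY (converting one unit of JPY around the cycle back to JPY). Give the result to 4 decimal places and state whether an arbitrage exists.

1.0000 (no arbitrage)

Around JPY → CNY → USD → JPY: 1 × 0.044152 ÷ 6.5895 × 149.25 = 1.000028
Product ≈ 1 (deviation 0.003%, within rounding noise).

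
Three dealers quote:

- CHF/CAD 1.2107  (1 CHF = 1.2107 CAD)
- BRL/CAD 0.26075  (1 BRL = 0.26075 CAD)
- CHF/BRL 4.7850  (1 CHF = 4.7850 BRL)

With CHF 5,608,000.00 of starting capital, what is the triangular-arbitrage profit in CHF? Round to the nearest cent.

Profit: CHF 171,333.04

Profitable loop is CHF → BRL → CAD → CHF:
CHF 5,608,000.00 × 4.7850 = BRL 26,834,280.00
BRL 26,834,280.00 × 0.26075 = CAD 6,997,038.51
CAD 6,997,038.51 ÷ 1.2107 = CHF 5,779,333.04
Profit = CHF 5,779,333.04 − CHF 5,608,000.00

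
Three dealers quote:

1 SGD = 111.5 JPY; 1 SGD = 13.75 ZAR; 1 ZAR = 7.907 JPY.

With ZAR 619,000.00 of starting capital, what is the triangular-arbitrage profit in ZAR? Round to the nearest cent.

Profit: ZAR 15,820.70

Profitable loop is ZAR → SGD → JPY → ZAR:
ZAR 619,000.00 ÷ 13.75 = SGD 45,018.18
SGD 45,018.18 × 111.5 = JPY 5,019,527
JPY 5,019,527 ÷ 7.907 = ZAR 634,820.70
Profit = ZAR 634,820.70 − ZAR 619,000.00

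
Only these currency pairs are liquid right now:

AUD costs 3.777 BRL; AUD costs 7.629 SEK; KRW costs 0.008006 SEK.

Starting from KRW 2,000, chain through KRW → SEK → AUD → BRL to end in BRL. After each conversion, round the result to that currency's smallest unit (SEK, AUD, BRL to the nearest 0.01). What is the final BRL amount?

KRW 2,000 × 0.008006 = SEK 16.01
SEK 16.01 ÷ 7.629 = AUD 2.10
AUD 2.10 × 3.777 = BRL 7.93

BRL 7.93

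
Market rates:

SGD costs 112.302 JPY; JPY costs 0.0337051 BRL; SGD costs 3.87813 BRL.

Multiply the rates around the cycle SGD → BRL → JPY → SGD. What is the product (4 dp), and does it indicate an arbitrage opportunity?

Around SGD → BRL → JPY → SGD: 1 × 3.87813 ÷ 0.0337051 ÷ 112.302 = 1.024564
Product > 1; profitable direction is SGD → BRL → JPY → SGD.

1.0246 (arbitrage exists)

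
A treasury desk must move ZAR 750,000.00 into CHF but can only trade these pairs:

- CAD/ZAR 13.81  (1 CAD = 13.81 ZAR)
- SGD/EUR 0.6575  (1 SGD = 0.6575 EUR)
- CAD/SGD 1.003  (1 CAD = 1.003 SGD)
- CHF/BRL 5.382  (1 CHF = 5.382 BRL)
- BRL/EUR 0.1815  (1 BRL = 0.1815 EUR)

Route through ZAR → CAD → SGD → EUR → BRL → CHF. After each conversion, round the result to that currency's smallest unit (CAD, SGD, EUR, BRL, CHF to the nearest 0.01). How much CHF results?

ZAR 750,000.00 ÷ 13.81 = CAD 54,308.47
CAD 54,308.47 × 1.003 = SGD 54,471.40
SGD 54,471.40 × 0.6575 = EUR 35,814.95
EUR 35,814.95 ÷ 0.1815 = BRL 197,327.55
BRL 197,327.55 ÷ 5.382 = CHF 36,664.35

CHF 36,664.35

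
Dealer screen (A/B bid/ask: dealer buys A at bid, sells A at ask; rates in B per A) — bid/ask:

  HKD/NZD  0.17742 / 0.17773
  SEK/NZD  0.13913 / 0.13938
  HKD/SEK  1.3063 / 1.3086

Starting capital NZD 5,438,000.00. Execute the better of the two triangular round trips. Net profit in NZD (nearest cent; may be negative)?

Net profit: NZD 122,862.73

Best loop NZD → HKD → SEK → NZD:
NZD 5,438,000.00 ÷ 0.17773 (buy HKD at ask) = HKD 30,596,972.94
HKD 30,596,972.94 × 1.3063 (sell HKD at bid) = SEK 39,968,825.75
SEK 39,968,825.75 × 0.13913 (sell SEK at bid) = NZD 5,560,862.73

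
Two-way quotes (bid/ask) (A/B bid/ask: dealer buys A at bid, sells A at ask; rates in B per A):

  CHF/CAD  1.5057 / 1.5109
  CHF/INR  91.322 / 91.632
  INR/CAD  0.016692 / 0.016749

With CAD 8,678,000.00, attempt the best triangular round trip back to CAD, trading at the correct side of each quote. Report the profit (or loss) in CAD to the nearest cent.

Net profit: CAD 77,233.13

Best loop CAD → CHF → INR → CAD:
CAD 8,678,000.00 ÷ 1.5109 (buy CHF at ask) = CHF 5,743,596.53
CHF 5,743,596.53 × 91.322 (sell CHF at bid) = INR 524,516,722.48
INR 524,516,722.48 × 0.016692 (sell INR at bid) = CAD 8,755,233.13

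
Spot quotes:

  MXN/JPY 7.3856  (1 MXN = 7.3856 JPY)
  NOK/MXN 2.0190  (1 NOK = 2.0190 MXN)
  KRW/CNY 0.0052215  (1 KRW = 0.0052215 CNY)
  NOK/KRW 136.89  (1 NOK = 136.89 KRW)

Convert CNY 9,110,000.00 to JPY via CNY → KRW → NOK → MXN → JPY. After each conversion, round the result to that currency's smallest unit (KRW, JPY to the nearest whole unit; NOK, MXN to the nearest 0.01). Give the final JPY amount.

JPY 190,052,450

CNY 9,110,000.00 ÷ 0.0052215 = KRW 1,744,709,375
KRW 1,744,709,375 ÷ 136.89 = NOK 12,745,338.41
NOK 12,745,338.41 × 2.0190 = MXN 25,732,838.25
MXN 25,732,838.25 × 7.3856 = JPY 190,052,450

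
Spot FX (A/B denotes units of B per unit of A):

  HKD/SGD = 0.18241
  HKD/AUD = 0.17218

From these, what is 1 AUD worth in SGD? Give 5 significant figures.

AUD/SGD = 1.0594

1 AUD ÷ 0.17218 = 5.80788 HKD
5.80788 HKD × 0.18241 = 1.05941 SGD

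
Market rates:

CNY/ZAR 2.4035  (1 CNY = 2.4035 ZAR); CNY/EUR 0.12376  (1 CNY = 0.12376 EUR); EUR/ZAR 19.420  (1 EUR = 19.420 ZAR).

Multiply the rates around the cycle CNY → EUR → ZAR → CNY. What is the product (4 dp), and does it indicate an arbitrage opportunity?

Around CNY → EUR → ZAR → CNY: 1 × 0.12376 × 19.420 ÷ 2.4035 = 0.999966
Product ≈ 1 (deviation 0.003%, within rounding noise).

1.0000 (no arbitrage)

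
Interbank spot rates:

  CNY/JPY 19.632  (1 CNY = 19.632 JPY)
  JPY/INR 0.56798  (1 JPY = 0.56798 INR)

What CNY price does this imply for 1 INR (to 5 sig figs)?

INR/CNY = 0.089681

1 INR ÷ 0.56798 = 1.76063 JPY
1.76063 JPY ÷ 19.632 = 0.0896814 CNY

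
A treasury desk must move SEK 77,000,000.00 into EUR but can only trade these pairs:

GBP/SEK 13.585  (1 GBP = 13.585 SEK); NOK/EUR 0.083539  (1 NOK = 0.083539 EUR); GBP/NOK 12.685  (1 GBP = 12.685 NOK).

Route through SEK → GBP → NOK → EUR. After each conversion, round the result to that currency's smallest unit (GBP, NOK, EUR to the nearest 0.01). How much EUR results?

SEK 77,000,000.00 ÷ 13.585 = GBP 5,668,016.19
GBP 5,668,016.19 × 12.685 = NOK 71,898,785.37
NOK 71,898,785.37 × 0.083539 = EUR 6,006,352.63

EUR 6,006,352.63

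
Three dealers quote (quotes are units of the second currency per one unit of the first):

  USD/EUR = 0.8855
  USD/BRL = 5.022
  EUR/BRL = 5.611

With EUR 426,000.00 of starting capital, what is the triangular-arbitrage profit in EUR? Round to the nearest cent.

Profit: EUR 4,583.59

Profitable loop is EUR → USD → BRL → EUR:
EUR 426,000.00 ÷ 0.8855 = USD 481,084.13
USD 481,084.13 × 5.022 = BRL 2,416,004.52
BRL 2,416,004.52 ÷ 5.611 = EUR 430,583.59
Profit = EUR 430,583.59 − EUR 426,000.00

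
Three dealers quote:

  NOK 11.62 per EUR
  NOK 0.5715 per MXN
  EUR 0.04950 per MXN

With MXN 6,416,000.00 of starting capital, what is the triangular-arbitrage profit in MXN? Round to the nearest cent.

Profitable loop is MXN → EUR → NOK → MXN:
MXN 6,416,000.00 × 0.04950 = EUR 317,592.00
EUR 317,592.00 × 11.62 = NOK 3,690,419.04
NOK 3,690,419.04 ÷ 0.5715 = MXN 6,457,426.14
Profit = MXN 6,457,426.14 − MXN 6,416,000.00

Profit: MXN 41,426.14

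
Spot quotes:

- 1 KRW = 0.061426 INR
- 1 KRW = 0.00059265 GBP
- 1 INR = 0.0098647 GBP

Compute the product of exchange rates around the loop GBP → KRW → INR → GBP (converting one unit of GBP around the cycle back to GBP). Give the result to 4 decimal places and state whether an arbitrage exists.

1.0224 (arbitrage exists)

Around GBP → KRW → INR → GBP: 1 ÷ 0.00059265 × 0.061426 × 0.0098647 = 1.022440
Product > 1; profitable direction is GBP → KRW → INR → GBP.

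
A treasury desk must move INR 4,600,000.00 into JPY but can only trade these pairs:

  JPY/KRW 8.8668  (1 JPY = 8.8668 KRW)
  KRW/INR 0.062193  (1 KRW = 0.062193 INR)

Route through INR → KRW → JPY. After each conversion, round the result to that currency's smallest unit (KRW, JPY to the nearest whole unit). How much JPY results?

JPY 8,341,601

INR 4,600,000.00 ÷ 0.062193 = KRW 73,963,308
KRW 73,963,308 ÷ 8.8668 = JPY 8,341,601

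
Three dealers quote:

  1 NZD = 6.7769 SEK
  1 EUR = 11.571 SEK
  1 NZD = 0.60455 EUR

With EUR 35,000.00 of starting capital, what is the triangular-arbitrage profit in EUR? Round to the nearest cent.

Profitable loop is EUR → SEK → NZD → EUR:
EUR 35,000.00 × 11.571 = SEK 404,985.00
SEK 404,985.00 ÷ 6.7769 = NZD 59,759.62
NZD 59,759.62 × 0.60455 = EUR 36,127.68
Profit = EUR 36,127.68 − EUR 35,000.00

Profit: EUR 1,127.68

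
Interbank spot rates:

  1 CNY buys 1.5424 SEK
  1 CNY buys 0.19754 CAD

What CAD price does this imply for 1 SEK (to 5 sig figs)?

1 SEK ÷ 1.5424 = 0.64834 CNY
0.64834 CNY × 0.19754 = 0.128073 CAD

SEK/CAD = 0.12807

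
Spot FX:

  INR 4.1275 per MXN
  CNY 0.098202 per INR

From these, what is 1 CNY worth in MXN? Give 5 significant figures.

1 CNY ÷ 0.098202 = 10.1831 INR
10.1831 INR ÷ 4.1275 = 2.46713 MXN

CNY/MXN = 2.4671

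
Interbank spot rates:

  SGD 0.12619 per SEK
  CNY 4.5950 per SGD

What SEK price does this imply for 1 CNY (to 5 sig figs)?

1 CNY ÷ 4.5950 = 0.217628 SGD
0.217628 SGD ÷ 0.12619 = 1.7246 SEK

CNY/SEK = 1.7246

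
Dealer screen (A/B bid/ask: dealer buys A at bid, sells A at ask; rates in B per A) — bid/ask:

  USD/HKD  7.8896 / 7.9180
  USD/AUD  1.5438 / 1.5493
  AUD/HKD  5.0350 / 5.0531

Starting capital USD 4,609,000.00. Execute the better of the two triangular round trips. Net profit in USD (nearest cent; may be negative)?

Best loop USD → HKD → AUD → USD:
USD 4,609,000.00 × 7.8896 (sell USD at bid) = HKD 36,363,166.40
HKD 36,363,166.40 ÷ 5.0531 (buy AUD at ask) = AUD 7,196,209.53
AUD 7,196,209.53 ÷ 1.5493 (buy USD at ask) = USD 4,644,813.49

Net profit: USD 35,813.49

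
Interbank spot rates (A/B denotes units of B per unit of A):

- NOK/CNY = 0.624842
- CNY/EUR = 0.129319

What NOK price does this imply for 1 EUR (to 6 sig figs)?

EUR/NOK = 12.3756

1 EUR ÷ 0.129319 = 7.73282 CNY
7.73282 CNY ÷ 0.624842 = 12.3756 NOK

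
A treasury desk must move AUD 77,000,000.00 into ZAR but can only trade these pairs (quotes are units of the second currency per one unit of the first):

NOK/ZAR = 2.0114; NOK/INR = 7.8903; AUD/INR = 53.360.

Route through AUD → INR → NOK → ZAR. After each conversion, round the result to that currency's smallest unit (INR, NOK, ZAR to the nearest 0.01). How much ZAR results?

ZAR 1,047,397,362.34

AUD 77,000,000.00 × 53.360 = INR 4,108,720,000.00
INR 4,108,720,000.00 ÷ 7.8903 = NOK 520,730,517.22
NOK 520,730,517.22 × 2.0114 = ZAR 1,047,397,362.34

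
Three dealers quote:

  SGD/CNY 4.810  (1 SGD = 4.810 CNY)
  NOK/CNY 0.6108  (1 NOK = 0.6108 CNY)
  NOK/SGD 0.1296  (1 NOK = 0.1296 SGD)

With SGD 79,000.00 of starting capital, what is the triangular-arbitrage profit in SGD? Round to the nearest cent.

Profitable loop is SGD → CNY → NOK → SGD:
SGD 79,000.00 × 4.810 = CNY 379,990.00
CNY 379,990.00 ÷ 0.6108 = NOK 622,118.53
NOK 622,118.53 × 0.1296 = SGD 80,626.56
Profit = SGD 80,626.56 − SGD 79,000.00

Profit: SGD 1,626.56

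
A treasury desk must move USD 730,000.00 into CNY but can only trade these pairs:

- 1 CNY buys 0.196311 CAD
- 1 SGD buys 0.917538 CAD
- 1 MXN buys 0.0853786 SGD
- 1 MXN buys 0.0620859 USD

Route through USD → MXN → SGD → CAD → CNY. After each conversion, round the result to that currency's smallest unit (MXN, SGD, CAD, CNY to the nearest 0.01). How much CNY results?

CNY 4,692,003.56

USD 730,000.00 ÷ 0.0620859 = MXN 11,757,903.16
MXN 11,757,903.16 × 0.0853786 = SGD 1,003,873.31
SGD 1,003,873.31 × 0.917538 = CAD 921,091.91
CAD 921,091.91 ÷ 0.196311 = CNY 4,692,003.56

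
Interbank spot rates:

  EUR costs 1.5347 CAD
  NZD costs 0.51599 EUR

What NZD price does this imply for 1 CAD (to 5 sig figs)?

1 CAD ÷ 1.5347 = 0.651593 EUR
0.651593 EUR ÷ 0.51599 = 1.2628 NZD

CAD/NZD = 1.2628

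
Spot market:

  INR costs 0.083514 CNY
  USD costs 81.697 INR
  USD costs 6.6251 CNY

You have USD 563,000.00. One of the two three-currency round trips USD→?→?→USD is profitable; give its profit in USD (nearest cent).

Profit: USD 16,804.19

Profitable loop is USD → INR → CNY → USD:
USD 563,000.00 × 81.697 = INR 45,995,411.00
INR 45,995,411.00 × 0.083514 = CNY 3,841,260.75
CNY 3,841,260.75 ÷ 6.6251 = USD 579,804.19
Profit = USD 579,804.19 − USD 563,000.00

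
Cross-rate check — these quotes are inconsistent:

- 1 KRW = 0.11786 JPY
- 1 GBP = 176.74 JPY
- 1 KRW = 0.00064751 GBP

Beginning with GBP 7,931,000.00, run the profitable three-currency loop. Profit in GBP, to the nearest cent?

Profit: GBP 236,949.73

Profitable loop is GBP → KRW → JPY → GBP:
GBP 7,931,000.00 ÷ 0.00064751 = KRW 12,248,459,483
KRW 12,248,459,483 × 0.11786 = JPY 1,443,603,435
JPY 1,443,603,435 ÷ 176.74 = GBP 8,167,949.73
Profit = GBP 8,167,949.73 − GBP 7,931,000.00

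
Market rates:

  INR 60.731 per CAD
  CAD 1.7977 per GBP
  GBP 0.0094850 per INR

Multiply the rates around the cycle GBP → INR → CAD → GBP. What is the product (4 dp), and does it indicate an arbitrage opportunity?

Around GBP → INR → CAD → GBP: 1 ÷ 0.0094850 ÷ 60.731 ÷ 1.7977 = 0.965684
Product < 1; profitable direction is GBP → CAD → INR → GBP.

0.9657 (arbitrage exists)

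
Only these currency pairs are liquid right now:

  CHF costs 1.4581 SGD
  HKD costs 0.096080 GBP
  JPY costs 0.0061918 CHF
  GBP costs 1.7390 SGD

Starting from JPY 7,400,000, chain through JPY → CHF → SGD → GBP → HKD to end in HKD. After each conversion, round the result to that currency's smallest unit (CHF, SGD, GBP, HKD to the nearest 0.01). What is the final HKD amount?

HKD 399,855.75

JPY 7,400,000 × 0.0061918 = CHF 45,819.32
CHF 45,819.32 × 1.4581 = SGD 66,809.15
SGD 66,809.15 ÷ 1.7390 = GBP 38,418.14
GBP 38,418.14 ÷ 0.096080 = HKD 399,855.75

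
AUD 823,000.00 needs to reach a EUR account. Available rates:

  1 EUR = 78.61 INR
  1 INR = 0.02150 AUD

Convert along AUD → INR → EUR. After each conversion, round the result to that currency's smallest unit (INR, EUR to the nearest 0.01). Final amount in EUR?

EUR 486,949.11

AUD 823,000.00 ÷ 0.02150 = INR 38,279,069.77
INR 38,279,069.77 ÷ 78.61 = EUR 486,949.11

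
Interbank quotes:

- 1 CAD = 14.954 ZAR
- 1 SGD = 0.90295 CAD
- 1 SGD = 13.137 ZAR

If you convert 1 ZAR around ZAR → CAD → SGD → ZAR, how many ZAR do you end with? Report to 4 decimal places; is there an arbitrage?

Around ZAR → CAD → SGD → ZAR: 1 ÷ 14.954 ÷ 0.90295 × 13.137 = 0.972915
Product < 1; profitable direction is ZAR → SGD → CAD → ZAR.

0.9729 (arbitrage exists)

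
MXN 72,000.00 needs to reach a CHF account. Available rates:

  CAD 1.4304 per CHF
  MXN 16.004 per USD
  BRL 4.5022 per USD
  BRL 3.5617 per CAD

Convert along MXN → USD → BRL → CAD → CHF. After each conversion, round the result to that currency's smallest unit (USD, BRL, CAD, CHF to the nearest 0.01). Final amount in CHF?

MXN 72,000.00 ÷ 16.004 = USD 4,498.88
USD 4,498.88 × 4.5022 = BRL 20,254.86
BRL 20,254.86 ÷ 3.5617 = CAD 5,686.85
CAD 5,686.85 ÷ 1.4304 = CHF 3,975.71

CHF 3,975.71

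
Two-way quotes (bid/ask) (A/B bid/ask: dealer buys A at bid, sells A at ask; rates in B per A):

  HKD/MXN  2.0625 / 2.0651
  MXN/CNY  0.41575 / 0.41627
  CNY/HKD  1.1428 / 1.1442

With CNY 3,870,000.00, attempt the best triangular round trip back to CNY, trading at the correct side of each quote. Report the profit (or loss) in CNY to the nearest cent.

Net profit: CNY 64,529.64

Best loop CNY → MXN → HKD → CNY:
CNY 3,870,000.00 ÷ 0.41627 (buy MXN at ask) = MXN 9,296,850.60
MXN 9,296,850.60 ÷ 2.0651 (buy HKD at ask) = HKD 4,501,888.82
HKD 4,501,888.82 ÷ 1.1442 (buy CNY at ask) = CNY 3,934,529.64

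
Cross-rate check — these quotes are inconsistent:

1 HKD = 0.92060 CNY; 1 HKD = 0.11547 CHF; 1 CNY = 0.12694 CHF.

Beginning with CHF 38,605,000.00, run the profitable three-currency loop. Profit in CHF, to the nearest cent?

Profit: CHF 465,039.97

Profitable loop is CHF → HKD → CNY → CHF:
CHF 38,605,000.00 ÷ 0.11547 = HKD 334,329,263.01
HKD 334,329,263.01 × 0.92060 = CNY 307,783,519.53
CNY 307,783,519.53 × 0.12694 = CHF 39,070,039.97
Profit = CHF 39,070,039.97 − CHF 38,605,000.00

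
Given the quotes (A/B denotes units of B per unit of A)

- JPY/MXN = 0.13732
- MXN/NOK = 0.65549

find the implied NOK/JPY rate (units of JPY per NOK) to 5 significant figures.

NOK/JPY = 11.110

1 NOK ÷ 0.65549 = 1.52558 MXN
1.52558 MXN ÷ 0.13732 = 11.1096 JPY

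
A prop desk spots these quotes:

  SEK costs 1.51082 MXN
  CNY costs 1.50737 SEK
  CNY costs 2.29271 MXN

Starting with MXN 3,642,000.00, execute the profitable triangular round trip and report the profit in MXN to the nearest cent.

Profit: MXN 24,540.39

Profitable loop is MXN → SEK → CNY → MXN:
MXN 3,642,000.00 ÷ 1.51082 = SEK 2,410,611.46
SEK 2,410,611.46 ÷ 1.50737 = CNY 1,599,216.82
CNY 1,599,216.82 × 2.29271 = MXN 3,666,540.39
Profit = MXN 3,666,540.39 − MXN 3,642,000.00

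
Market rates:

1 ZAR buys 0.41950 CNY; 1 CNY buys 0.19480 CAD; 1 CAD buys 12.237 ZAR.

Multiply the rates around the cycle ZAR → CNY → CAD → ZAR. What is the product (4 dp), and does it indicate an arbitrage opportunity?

Around ZAR → CNY → CAD → ZAR: 1 × 0.41950 × 0.19480 × 12.237 = 0.999991
Product ≈ 1 (deviation 0.001%, within rounding noise).

1.0000 (no arbitrage)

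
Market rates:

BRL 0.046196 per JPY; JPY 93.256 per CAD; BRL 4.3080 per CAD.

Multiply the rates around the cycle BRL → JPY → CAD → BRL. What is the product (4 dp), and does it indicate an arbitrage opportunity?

1.0000 (no arbitrage)

Around BRL → JPY → CAD → BRL: 1 ÷ 0.046196 ÷ 93.256 × 4.3080 = 0.999987
Product ≈ 1 (deviation 0.001%, within rounding noise).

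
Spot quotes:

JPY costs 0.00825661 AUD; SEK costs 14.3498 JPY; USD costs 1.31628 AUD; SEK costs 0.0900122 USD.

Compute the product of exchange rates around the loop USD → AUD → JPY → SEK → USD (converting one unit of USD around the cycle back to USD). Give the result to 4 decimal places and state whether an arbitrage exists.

Around USD → AUD → JPY → SEK → USD: 1 × 1.31628 ÷ 0.00825661 ÷ 14.3498 × 0.0900122 = 1.000005
Product ≈ 1 (deviation 0.000%, within rounding noise).

1.0000 (no arbitrage)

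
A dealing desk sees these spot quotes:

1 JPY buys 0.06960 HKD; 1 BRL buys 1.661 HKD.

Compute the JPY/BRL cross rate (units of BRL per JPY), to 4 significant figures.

JPY/BRL = 0.04190

1 JPY × 0.06960 = 0.0696 HKD
0.0696 HKD ÷ 1.661 = 0.0419025 BRL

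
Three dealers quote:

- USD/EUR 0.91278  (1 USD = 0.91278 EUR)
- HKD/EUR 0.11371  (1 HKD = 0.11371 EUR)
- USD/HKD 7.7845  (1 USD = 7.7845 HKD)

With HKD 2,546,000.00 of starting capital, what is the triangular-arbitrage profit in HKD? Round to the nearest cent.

Profitable loop is HKD → USD → EUR → HKD:
HKD 2,546,000.00 ÷ 7.7845 = USD 327,060.18
USD 327,060.18 × 0.91278 = EUR 298,533.99
EUR 298,533.99 ÷ 0.11371 = HKD 2,625,397.89
Profit = HKD 2,625,397.89 − HKD 2,546,000.00

Profit: HKD 79,397.89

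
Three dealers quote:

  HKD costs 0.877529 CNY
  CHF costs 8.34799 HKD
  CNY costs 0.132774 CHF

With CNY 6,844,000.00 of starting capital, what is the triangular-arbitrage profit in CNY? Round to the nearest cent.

Profitable loop is CNY → HKD → CHF → CNY:
CNY 6,844,000.00 ÷ 0.877529 = HKD 7,799,172.45
HKD 7,799,172.45 ÷ 8.34799 = CHF 934,257.52
CHF 934,257.52 ÷ 0.132774 = CNY 7,036,449.32
Profit = CNY 7,036,449.32 − CNY 6,844,000.00

Profit: CNY 192,449.32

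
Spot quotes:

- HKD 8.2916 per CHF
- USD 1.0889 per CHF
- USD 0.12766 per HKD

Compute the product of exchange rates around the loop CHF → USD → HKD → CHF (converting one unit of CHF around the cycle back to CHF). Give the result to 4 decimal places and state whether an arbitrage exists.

Around CHF → USD → HKD → CHF: 1 × 1.0889 ÷ 0.12766 ÷ 8.2916 = 1.028714
Product > 1; profitable direction is CHF → USD → HKD → CHF.

1.0287 (arbitrage exists)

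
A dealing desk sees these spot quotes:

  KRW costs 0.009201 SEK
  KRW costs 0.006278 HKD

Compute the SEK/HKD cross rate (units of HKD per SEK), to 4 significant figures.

SEK/HKD = 0.6823

1 SEK ÷ 0.009201 = 108.684 KRW
108.684 KRW × 0.006278 = 0.682317 HKD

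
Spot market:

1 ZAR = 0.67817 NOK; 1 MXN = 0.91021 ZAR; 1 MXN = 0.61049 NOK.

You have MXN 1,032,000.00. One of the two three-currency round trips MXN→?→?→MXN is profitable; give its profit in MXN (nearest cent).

Profitable loop is MXN → ZAR → NOK → MXN:
MXN 1,032,000.00 × 0.91021 = ZAR 939,336.72
ZAR 939,336.72 × 0.67817 = NOK 637,029.98
NOK 637,029.98 ÷ 0.61049 = MXN 1,043,473.25
Profit = MXN 1,043,473.25 − MXN 1,032,000.00

Profit: MXN 11,473.25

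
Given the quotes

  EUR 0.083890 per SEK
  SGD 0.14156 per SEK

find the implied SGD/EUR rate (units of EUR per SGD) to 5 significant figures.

1 SGD ÷ 0.14156 = 7.06414 SEK
7.06414 SEK × 0.083890 = 0.592611 EUR

SGD/EUR = 0.59261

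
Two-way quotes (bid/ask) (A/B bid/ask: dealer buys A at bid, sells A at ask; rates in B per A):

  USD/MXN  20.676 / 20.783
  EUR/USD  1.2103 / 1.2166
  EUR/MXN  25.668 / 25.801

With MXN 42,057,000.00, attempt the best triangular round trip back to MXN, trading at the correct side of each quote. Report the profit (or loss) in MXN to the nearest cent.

Best loop MXN → USD → EUR → MXN:
MXN 42,057,000.00 ÷ 20.783 (buy USD at ask) = USD 2,023,625.08
USD 2,023,625.08 ÷ 1.2166 (buy EUR at ask) = EUR 1,663,344.63
EUR 1,663,344.63 × 25.668 (sell EUR at bid) = MXN 42,694,729.99

Net profit: MXN 637,729.99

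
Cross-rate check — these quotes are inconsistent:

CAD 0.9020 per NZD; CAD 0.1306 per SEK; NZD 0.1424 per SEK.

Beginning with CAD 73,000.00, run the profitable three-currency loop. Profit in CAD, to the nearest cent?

Profit: CAD 1,224.88

Profitable loop is CAD → NZD → SEK → CAD:
CAD 73,000.00 ÷ 0.9020 = NZD 80,931.26
NZD 80,931.26 ÷ 0.1424 = SEK 568,337.53
SEK 568,337.53 × 0.1306 = CAD 74,224.88
Profit = CAD 74,224.88 − CAD 73,000.00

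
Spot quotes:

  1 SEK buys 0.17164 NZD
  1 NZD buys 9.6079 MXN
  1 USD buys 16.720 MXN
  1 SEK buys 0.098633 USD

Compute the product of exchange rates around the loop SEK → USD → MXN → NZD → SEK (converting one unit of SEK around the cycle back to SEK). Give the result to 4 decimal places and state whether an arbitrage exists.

Around SEK → USD → MXN → NZD → SEK: 1 × 0.098633 × 16.720 ÷ 9.6079 ÷ 0.17164 = 1.000027
Product ≈ 1 (deviation 0.003%, within rounding noise).

1.0000 (no arbitrage)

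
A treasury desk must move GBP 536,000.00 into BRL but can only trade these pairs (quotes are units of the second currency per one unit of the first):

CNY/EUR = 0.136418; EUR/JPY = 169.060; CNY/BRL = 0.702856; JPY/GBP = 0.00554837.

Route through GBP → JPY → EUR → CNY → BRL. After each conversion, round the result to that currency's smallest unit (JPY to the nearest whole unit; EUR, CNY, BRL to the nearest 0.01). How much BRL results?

GBP 536,000.00 ÷ 0.00554837 = JPY 96,604,949
JPY 96,604,949 ÷ 169.060 = EUR 571,424.04
EUR 571,424.04 ÷ 0.136418 = CNY 4,188,773.04
CNY 4,188,773.04 × 0.702856 = BRL 2,944,104.26

BRL 2,944,104.26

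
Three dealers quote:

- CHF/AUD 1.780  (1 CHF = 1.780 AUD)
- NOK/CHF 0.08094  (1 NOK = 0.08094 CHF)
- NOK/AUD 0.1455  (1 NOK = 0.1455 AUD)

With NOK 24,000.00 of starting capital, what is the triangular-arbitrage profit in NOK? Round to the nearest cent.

Profit: NOK 237.68

Profitable loop is NOK → AUD → CHF → NOK:
NOK 24,000.00 × 0.1455 = AUD 3,492.00
AUD 3,492.00 ÷ 1.780 = CHF 1,961.80
CHF 1,961.80 ÷ 0.08094 = NOK 24,237.68
Profit = NOK 24,237.68 − NOK 24,000.00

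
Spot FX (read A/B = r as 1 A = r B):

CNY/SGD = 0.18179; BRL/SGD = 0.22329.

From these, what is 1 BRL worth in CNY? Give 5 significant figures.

BRL/CNY = 1.2283

1 BRL × 0.22329 = 0.22329 SGD
0.22329 SGD ÷ 0.18179 = 1.22829 CNY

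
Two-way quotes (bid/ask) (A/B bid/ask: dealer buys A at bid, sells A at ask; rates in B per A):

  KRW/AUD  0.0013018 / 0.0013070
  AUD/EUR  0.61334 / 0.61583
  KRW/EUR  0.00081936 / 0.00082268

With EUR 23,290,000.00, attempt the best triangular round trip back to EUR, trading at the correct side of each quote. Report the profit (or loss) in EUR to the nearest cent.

Best loop EUR → AUD → KRW → EUR:
EUR 23,290,000.00 ÷ 0.61583 (buy AUD at ask) = AUD 37,818,878.59
AUD 37,818,878.59 ÷ 0.0013070 (buy KRW at ask) = KRW 28,935,637,786
KRW 28,935,637,786 × 0.00081936 (sell KRW at bid) = EUR 23,708,704.18

Net profit: EUR 418,704.18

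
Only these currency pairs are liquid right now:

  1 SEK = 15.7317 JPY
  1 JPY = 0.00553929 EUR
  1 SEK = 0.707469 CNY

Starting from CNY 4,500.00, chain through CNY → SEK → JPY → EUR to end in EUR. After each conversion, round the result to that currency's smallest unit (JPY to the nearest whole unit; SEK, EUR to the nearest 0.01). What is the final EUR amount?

CNY 4,500.00 ÷ 0.707469 = SEK 6,360.70
SEK 6,360.70 × 15.7317 = JPY 100,065
JPY 100,065 × 0.00553929 = EUR 554.29

EUR 554.29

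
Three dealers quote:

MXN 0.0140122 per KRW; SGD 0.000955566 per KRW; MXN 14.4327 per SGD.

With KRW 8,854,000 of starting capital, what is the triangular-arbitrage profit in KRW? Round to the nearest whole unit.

Profitable loop is KRW → MXN → SGD → KRW:
KRW 8,854,000 × 0.0140122 = MXN 124,064.02
MXN 124,064.02 ÷ 14.4327 = SGD 8,596.04
SGD 8,596.04 ÷ 0.000955566 = KRW 8,995,754
Profit = KRW 8,995,754 − KRW 8,854,000

Profit: KRW 141,754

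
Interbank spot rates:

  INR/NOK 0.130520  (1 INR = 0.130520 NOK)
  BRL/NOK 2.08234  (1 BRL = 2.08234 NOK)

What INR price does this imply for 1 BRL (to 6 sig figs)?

1 BRL × 2.08234 = 2.08234 NOK
2.08234 NOK ÷ 0.130520 = 15.9542 INR

BRL/INR = 15.9542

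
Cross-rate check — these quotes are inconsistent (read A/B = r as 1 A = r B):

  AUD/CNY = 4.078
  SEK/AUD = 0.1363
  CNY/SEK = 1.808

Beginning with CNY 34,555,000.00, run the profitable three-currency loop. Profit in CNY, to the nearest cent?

Profit: CNY 170,811.28

Profitable loop is CNY → SEK → AUD → CNY:
CNY 34,555,000.00 × 1.808 = SEK 62,475,440.00
SEK 62,475,440.00 × 0.1363 = AUD 8,515,402.47
AUD 8,515,402.47 × 4.078 = CNY 34,725,811.28
Profit = CNY 34,725,811.28 − CNY 34,555,000.00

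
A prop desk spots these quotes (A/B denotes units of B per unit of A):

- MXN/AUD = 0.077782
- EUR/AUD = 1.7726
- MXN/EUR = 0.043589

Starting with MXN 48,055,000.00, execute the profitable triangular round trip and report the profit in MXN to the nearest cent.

Profit: MXN 321,009.05

Profitable loop is MXN → AUD → EUR → MXN:
MXN 48,055,000.00 × 0.077782 = AUD 3,737,814.01
AUD 3,737,814.01 ÷ 1.7726 = EUR 2,108,661.86
EUR 2,108,661.86 ÷ 0.043589 = MXN 48,376,009.05
Profit = MXN 48,376,009.05 − MXN 48,055,000.00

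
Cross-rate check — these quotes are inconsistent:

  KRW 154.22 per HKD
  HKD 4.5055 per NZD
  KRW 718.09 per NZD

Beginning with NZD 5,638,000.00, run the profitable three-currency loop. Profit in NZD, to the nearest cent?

Profitable loop is NZD → KRW → HKD → NZD:
NZD 5,638,000.00 × 718.09 = KRW 4,048,591,420
KRW 4,048,591,420 ÷ 154.22 = HKD 26,252,051.74
HKD 26,252,051.74 ÷ 4.5055 = NZD 5,826,667.79
Profit = NZD 5,826,667.79 − NZD 5,638,000.00

Profit: NZD 188,667.79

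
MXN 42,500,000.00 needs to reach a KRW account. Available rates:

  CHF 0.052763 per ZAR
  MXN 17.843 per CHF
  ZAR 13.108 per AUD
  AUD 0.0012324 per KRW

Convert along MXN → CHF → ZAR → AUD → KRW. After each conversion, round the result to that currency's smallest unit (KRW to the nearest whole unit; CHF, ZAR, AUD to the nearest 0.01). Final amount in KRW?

KRW 2,794,495,732

MXN 42,500,000.00 ÷ 17.843 = CHF 2,381,886.45
CHF 2,381,886.45 ÷ 0.052763 = ZAR 45,143,120.18
ZAR 45,143,120.18 ÷ 13.108 = AUD 3,443,936.54
AUD 3,443,936.54 ÷ 0.0012324 = KRW 2,794,495,732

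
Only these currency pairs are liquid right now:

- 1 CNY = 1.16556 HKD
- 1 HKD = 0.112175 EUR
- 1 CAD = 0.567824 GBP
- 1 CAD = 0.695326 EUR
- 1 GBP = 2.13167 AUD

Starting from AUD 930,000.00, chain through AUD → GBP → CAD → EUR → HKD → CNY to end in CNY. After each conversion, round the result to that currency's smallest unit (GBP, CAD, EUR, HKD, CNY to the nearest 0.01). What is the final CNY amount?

CNY 4,086,081.17

AUD 930,000.00 ÷ 2.13167 = GBP 436,277.66
GBP 436,277.66 ÷ 0.567824 = CAD 768,332.55
CAD 768,332.55 × 0.695326 = EUR 534,241.60
EUR 534,241.60 ÷ 0.112175 = HKD 4,762,572.77
HKD 4,762,572.77 ÷ 1.16556 = CNY 4,086,081.17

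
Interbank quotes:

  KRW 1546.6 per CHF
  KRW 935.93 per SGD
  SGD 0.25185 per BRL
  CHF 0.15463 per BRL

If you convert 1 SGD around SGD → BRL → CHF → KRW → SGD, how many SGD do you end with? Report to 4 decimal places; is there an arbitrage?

Around SGD → BRL → CHF → KRW → SGD: 1 ÷ 0.25185 × 0.15463 × 1546.6 ÷ 935.93 = 1.014580
Product > 1; profitable direction is SGD → BRL → CHF → KRW → SGD.

1.0146 (arbitrage exists)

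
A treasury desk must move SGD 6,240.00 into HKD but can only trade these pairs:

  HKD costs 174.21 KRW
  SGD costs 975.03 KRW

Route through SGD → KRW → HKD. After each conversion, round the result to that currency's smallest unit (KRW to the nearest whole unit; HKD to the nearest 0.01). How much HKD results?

SGD 6,240.00 × 975.03 = KRW 6,084,187
KRW 6,084,187 ÷ 174.21 = HKD 34,924.44

HKD 34,924.44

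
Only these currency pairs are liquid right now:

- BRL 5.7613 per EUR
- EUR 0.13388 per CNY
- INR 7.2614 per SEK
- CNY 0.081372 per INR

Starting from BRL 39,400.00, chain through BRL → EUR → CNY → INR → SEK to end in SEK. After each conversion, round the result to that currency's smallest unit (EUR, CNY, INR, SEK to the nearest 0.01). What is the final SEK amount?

SEK 86,449.88

BRL 39,400.00 ÷ 5.7613 = EUR 6,838.73
EUR 6,838.73 ÷ 0.13388 = CNY 51,081.04
CNY 51,081.04 ÷ 0.081372 = INR 627,747.14
INR 627,747.14 ÷ 7.2614 = SEK 86,449.88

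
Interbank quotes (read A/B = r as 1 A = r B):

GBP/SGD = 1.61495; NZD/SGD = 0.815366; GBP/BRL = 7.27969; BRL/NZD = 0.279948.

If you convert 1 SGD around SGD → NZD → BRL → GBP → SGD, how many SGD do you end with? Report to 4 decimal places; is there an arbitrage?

0.9719 (arbitrage exists)

Around SGD → NZD → BRL → GBP → SGD: 1 ÷ 0.815366 ÷ 0.279948 ÷ 7.27969 × 1.61495 = 0.971888
Product < 1; profitable direction is SGD → GBP → BRL → NZD → SGD.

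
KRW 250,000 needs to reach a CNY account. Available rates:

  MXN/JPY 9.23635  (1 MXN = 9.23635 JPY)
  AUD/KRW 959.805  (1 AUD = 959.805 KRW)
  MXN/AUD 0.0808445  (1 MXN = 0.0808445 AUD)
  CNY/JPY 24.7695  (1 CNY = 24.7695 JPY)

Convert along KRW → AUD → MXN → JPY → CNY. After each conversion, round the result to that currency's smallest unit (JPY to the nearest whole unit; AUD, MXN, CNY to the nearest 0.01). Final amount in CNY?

KRW 250,000 ÷ 959.805 = AUD 260.47
AUD 260.47 ÷ 0.0808445 = MXN 3,221.86
MXN 3,221.86 × 9.23635 = JPY 29,758
JPY 29,758 ÷ 24.7695 = CNY 1,201.40

CNY 1,201.40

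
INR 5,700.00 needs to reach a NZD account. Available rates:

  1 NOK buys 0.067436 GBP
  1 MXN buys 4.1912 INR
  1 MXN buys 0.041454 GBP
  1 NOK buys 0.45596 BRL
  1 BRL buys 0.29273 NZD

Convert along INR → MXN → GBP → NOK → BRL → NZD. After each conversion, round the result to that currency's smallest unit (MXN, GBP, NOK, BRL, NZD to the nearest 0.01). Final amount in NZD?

NZD 111.59

INR 5,700.00 ÷ 4.1912 = MXN 1,359.99
MXN 1,359.99 × 0.041454 = GBP 56.38
GBP 56.38 ÷ 0.067436 = NOK 836.05
NOK 836.05 × 0.45596 = BRL 381.21
BRL 381.21 × 0.29273 = NZD 111.59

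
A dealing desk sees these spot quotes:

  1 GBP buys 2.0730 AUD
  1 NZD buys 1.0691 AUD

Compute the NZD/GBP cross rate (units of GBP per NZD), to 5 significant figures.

1 NZD × 1.0691 = 1.0691 AUD
1.0691 AUD ÷ 2.0730 = 0.515726 GBP

NZD/GBP = 0.51573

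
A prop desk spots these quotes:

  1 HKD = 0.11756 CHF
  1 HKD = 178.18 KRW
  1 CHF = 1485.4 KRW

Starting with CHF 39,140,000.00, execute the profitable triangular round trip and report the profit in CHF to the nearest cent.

Profit: CHF 797,123.28

Profitable loop is CHF → HKD → KRW → CHF:
CHF 39,140,000.00 ÷ 0.11756 = HKD 332,936,372.92
HKD 332,936,372.92 × 178.18 = KRW 59,322,602,926
KRW 59,322,602,926 ÷ 1485.4 = CHF 39,937,123.28
Profit = CHF 39,937,123.28 − CHF 39,140,000.00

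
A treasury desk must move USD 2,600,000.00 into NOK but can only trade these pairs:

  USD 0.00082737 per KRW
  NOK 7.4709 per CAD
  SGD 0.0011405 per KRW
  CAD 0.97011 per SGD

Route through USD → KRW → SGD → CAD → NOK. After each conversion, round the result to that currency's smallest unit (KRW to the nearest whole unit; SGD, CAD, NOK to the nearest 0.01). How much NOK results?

NOK 25,975,431.68

USD 2,600,000.00 ÷ 0.00082737 = KRW 3,142,487,642
KRW 3,142,487,642 × 0.0011405 = SGD 3,584,007.16
SGD 3,584,007.16 × 0.97011 = CAD 3,476,881.19
CAD 3,476,881.19 × 7.4709 = NOK 25,975,431.68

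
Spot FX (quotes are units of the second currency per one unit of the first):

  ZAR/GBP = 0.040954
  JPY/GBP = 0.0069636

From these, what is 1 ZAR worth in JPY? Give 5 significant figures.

1 ZAR × 0.040954 = 0.040954 GBP
0.040954 GBP ÷ 0.0069636 = 5.88115 JPY

ZAR/JPY = 5.8812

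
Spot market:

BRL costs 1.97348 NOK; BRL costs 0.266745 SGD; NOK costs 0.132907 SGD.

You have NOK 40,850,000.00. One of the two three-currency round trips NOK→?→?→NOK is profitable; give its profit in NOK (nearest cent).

Profit: NOK 693,947.79

Profitable loop is NOK → BRL → SGD → NOK:
NOK 40,850,000.00 ÷ 1.97348 = BRL 20,699,475.04
BRL 20,699,475.04 × 0.266745 = SGD 5,521,481.47
SGD 5,521,481.47 ÷ 0.132907 = NOK 41,543,947.79
Profit = NOK 41,543,947.79 − NOK 40,850,000.00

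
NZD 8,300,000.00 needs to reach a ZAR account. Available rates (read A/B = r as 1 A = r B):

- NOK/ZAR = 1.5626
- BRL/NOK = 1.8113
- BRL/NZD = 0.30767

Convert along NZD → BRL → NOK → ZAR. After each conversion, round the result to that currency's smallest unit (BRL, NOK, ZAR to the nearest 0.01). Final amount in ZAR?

NZD 8,300,000.00 ÷ 0.30767 = BRL 26,976,955.83
BRL 26,976,955.83 × 1.8113 = NOK 48,863,360.09
NOK 48,863,360.09 × 1.5626 = ZAR 76,353,886.48

ZAR 76,353,886.48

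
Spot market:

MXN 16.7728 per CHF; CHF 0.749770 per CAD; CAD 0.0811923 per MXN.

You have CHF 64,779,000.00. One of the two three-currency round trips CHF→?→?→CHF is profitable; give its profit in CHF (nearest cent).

Profitable loop is CHF → MXN → CAD → CHF:
CHF 64,779,000.00 × 16.7728 = MXN 1,086,525,211.20
MXN 1,086,525,211.20 × 0.0811923 = CAD 88,217,480.91
CAD 88,217,480.91 × 0.749770 = CHF 66,142,820.66
Profit = CHF 66,142,820.66 − CHF 64,779,000.00

Profit: CHF 1,363,820.66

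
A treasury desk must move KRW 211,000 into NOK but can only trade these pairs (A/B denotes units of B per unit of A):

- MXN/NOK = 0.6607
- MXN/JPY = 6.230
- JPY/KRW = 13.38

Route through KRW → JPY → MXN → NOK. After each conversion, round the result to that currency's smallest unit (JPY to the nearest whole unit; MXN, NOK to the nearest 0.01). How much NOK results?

NOK 1,672.43

KRW 211,000 ÷ 13.38 = JPY 15,770
JPY 15,770 ÷ 6.230 = MXN 2,531.30
MXN 2,531.30 × 0.6607 = NOK 1,672.43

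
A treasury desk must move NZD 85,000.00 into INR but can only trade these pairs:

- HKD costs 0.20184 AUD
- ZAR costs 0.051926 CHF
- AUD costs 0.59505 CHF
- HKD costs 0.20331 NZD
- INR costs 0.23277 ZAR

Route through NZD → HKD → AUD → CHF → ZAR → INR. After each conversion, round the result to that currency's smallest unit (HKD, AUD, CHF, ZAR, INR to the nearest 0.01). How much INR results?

NZD 85,000.00 ÷ 0.20331 = HKD 418,080.76
HKD 418,080.76 × 0.20184 = AUD 84,385.42
AUD 84,385.42 × 0.59505 = CHF 50,213.54
CHF 50,213.54 ÷ 0.051926 = ZAR 967,021.15
ZAR 967,021.15 ÷ 0.23277 = INR 4,154,406.28

INR 4,154,406.28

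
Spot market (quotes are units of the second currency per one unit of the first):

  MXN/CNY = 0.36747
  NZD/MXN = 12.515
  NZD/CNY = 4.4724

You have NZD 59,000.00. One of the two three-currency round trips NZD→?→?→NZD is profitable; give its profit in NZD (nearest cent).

Profit: NZD 1,668.62

Profitable loop is NZD → MXN → CNY → NZD:
NZD 59,000.00 × 12.515 = MXN 738,385.00
MXN 738,385.00 × 0.36747 = CNY 271,334.34
CNY 271,334.34 ÷ 4.4724 = NZD 60,668.62
Profit = NZD 60,668.62 − NZD 59,000.00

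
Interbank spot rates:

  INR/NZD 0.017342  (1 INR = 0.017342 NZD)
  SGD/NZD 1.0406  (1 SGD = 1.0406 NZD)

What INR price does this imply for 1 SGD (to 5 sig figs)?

SGD/INR = 60.005

1 SGD × 1.0406 = 1.0406 NZD
1.0406 NZD ÷ 0.017342 = 60.0046 INR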